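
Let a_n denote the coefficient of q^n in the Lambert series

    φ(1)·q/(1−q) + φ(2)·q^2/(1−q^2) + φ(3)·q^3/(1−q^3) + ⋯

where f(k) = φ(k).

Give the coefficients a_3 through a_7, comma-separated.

d|3:{1,3}  Σφ=1+2=3
[q^4] φ(4)=2,φ(2)=1,φ(1)=1 ⇒ 4
[q^5] φ(1)=1,φ(5)=4 ⇒ 5
n=6: 1·6 2·3 3·2 6·1  φ→[1+1+2+2]=6
n=7: 7·1 1·7  φ→[6+1]=7

3, 4, 5, 6, 7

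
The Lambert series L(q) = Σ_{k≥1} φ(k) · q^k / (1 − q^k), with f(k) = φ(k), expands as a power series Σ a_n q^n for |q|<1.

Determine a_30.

n=30: 30·1 15·2 10·3 6·5 5·6 3·10 2·15 1·30  φ→[8+8+4+2+4+2+1+1]=30

a_30 = 30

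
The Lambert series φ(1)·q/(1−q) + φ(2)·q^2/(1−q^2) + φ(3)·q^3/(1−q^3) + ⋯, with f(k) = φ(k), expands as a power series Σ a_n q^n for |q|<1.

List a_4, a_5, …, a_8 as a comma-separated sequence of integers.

[q^4] φ(1)=1,φ(2)=1,φ(4)=2 ⇒ 4
d|5:{1,5}  Σφ=1+4=5
d|6:{1,2,3,6}  Σφ=1+1+2+2=6
[q^7] φ(1)=1,φ(7)=6 ⇒ 7
n=8: 8·1 4·2 2·4 1·8  φ→[4+2+1+1]=8

4, 5, 6, 7, 8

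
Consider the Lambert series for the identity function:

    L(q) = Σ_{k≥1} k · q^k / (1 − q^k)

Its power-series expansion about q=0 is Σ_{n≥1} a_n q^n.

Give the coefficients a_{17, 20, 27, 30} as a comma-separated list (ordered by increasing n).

18, 42, 40, 72

d|17:{1,17}  Σf=1+17=18
n=20: 1·20 2·10 4·5 5·4 10·2 20·1  f→[1+2+4+5+10+20]=42
[q^27] f(27)=27,f(9)=9,f(3)=3,f(1)=1 ⇒ 40
q^30  k|30↦f(k): 30:30 15:15 10:10 6:6 5:5 3:3 2:2 1:1  a_30=72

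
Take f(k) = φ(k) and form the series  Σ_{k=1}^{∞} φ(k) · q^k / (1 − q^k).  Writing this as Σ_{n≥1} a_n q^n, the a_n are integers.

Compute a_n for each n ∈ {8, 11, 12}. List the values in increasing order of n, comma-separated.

q^8  k|8↦φ(k): 1:1 2:1 4:2 8:4  a_8=8
n=11: 1·11 11·1  φ→[1+10]=11
q^12  k|12↦φ(k): 1:1 2:1 3:2 4:2 6:2 12:4  a_12=12

8, 11, 12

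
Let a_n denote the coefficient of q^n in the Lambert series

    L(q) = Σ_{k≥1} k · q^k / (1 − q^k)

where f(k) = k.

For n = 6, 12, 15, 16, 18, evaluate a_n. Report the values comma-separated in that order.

12, 28, 24, 31, 39

n=6: 6·1 3·2 2·3 1·6  f→[6+3+2+1]=12
d|12:{12,6,4,3,2,1}  Σf=12+6+4+3+2+1=28
q^15  k|15↦f(k): 1:1 3:3 5:5 15:15  a_15=24
n=16: 16·1 8·2 4·4 2·8 1·16  f→[16+8+4+2+1]=31
n=18: 1·18 2·9 3·6 6·3 9·2 18·1  f→[1+2+3+6+9+18]=39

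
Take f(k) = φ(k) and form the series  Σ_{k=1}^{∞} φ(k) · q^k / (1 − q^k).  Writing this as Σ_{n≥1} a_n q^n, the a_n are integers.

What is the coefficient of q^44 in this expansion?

[q^44] φ(1)=1,φ(2)=1,φ(4)=2,φ(11)=10,φ(22)=10,φ(44)=20 ⇒ 44

a_44 = 44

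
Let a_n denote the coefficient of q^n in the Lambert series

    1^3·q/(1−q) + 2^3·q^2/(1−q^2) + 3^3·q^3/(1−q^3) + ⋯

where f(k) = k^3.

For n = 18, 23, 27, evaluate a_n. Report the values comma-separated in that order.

6813, 12168, 20440

d|18:{1,2,3,6,9,18}  Σf=1+8+27+216+729+5832=6813
n=23: 1·23 23·1  f→[1+12167]=12168
[q^27] f(27)=19683,f(9)=729,f(3)=27,f(1)=1 ⇒ 20440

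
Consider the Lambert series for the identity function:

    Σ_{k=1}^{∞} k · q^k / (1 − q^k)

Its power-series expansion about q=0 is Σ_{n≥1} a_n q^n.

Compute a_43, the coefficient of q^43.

a_43 = 44

n=43: 43·1 1·43  f→[43+1]=44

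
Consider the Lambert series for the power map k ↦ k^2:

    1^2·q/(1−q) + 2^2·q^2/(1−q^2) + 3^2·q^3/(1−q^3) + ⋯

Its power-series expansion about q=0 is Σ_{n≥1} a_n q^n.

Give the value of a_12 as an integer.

a_12 = 210

[q^12] f(12)=144,f(6)=36,f(4)=16,f(3)=9,f(2)=4,f(1)=1 ⇒ 210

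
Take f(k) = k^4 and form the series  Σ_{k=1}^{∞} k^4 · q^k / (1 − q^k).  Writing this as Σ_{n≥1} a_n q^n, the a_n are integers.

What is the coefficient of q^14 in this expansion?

a_14 = 40834

n=14: 1·14 2·7 7·2 14·1  f→[1+16+2401+38416]=40834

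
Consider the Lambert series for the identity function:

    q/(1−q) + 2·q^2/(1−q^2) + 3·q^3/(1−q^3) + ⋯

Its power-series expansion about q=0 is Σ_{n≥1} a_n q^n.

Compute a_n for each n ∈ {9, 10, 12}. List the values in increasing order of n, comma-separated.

13, 18, 28

[q^9] f(9)=9,f(3)=3,f(1)=1 ⇒ 13
q^10  k|10↦f(k): 10:10 5:5 2:2 1:1  a_10=18
d|12:{12,6,4,3,2,1}  Σf=12+6+4+3+2+1=28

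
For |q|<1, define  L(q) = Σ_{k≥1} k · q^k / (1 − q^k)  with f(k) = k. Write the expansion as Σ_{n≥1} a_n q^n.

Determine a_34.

a_34 = 54

n=34: 1·34 2·17 17·2 34·1  f→[1+2+17+34]=54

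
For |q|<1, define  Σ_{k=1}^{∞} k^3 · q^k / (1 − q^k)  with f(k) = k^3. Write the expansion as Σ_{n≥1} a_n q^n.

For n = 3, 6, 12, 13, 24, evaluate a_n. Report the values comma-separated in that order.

28, 252, 2044, 2198, 16380

[q^3] f(1)=1,f(3)=27 ⇒ 28
[q^6] f(1)=1,f(2)=8,f(3)=27,f(6)=216 ⇒ 252
n=12: 1·12 2·6 3·4 4·3 6·2 12·1  f→[1+8+27+64+216+1728]=2044
d|13:{1,13}  Σf=1+2197=2198
n=24: 24·1 12·2 8·3 6·4 4·6 3·8 2·12 1·24  f→[13824+1728+512+216+64+27+8+1]=16380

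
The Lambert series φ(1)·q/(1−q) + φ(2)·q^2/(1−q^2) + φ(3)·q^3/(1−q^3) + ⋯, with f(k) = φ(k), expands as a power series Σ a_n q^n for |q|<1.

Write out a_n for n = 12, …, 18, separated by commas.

[q^12] φ(12)=4,φ(6)=2,φ(4)=2,φ(3)=2,φ(2)=1,φ(1)=1 ⇒ 12
d|13:{1,13}  Σφ=1+12=13
d|14:{1,2,7,14}  Σφ=1+1+6+6=14
[q^15] φ(1)=1,φ(3)=2,φ(5)=4,φ(15)=8 ⇒ 15
n=16: 1·16 2·8 4·4 8·2 16·1  φ→[1+1+2+4+8]=16
d|17:{17,1}  Σφ=16+1=17
[q^18] φ(1)=1,φ(2)=1,φ(3)=2,φ(6)=2,φ(9)=6,φ(18)=6 ⇒ 18

12, 13, 14, 15, 16, 17, 18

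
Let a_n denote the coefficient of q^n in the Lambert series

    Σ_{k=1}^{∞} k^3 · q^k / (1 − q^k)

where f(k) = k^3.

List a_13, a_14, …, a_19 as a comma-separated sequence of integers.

d|13:{13,1}  Σf=2197+1=2198
q^14  k|14↦f(k): 14:2744 7:343 2:8 1:1  a_14=3096
q^15  k|15↦f(k): 1:1 3:27 5:125 15:3375  a_15=3528
d|16:{1,2,4,8,16}  Σf=1+8+64+512+4096=4681
[q^17] f(17)=4913,f(1)=1 ⇒ 4914
[q^18] f(1)=1,f(2)=8,f(3)=27,f(6)=216,f(9)=729,f(18)=5832 ⇒ 6813
n=19: 19·1 1·19  f→[6859+1]=6860

2198, 3096, 3528, 4681, 4914, 6813, 6860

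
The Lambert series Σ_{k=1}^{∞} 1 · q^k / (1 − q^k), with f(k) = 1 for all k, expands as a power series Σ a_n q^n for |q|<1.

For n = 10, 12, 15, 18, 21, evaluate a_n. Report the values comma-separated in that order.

n=10: 10·1 5·2 2·5 1·10  f→[1+1+1+1]=4
[q^12] f(1)=1,f(2)=1,f(3)=1,f(4)=1,f(6)=1,f(12)=1 ⇒ 6
d|15:{1,3,5,15}  Σf=1+1+1+1=4
n=18: 1·18 2·9 3·6 6·3 9·2 18·1  f→[1+1+1+1+1+1]=6
[q^21] f(1)=1,f(3)=1,f(7)=1,f(21)=1 ⇒ 4

4, 6, 4, 6, 4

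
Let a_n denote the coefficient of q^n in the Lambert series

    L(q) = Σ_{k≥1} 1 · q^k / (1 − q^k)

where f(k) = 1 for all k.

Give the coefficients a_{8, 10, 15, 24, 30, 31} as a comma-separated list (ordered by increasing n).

4, 4, 4, 8, 8, 2

[q^8] f(8)=1,f(4)=1,f(2)=1,f(1)=1 ⇒ 4
q^10  k|10↦f(k): 10:1 5:1 2:1 1:1  a_10=4
q^15  k|15↦f(k): 1:1 3:1 5:1 15:1  a_15=4
d|24:{1,2,3,4,6,8,12,24}  Σf=1+1+1+1+1+1+1+1=8
[q^30] f(1)=1,f(2)=1,f(3)=1,f(5)=1,f(6)=1,f(10)=1,f(15)=1,f(30)=1 ⇒ 8
d|31:{1,31}  Σf=1+1=2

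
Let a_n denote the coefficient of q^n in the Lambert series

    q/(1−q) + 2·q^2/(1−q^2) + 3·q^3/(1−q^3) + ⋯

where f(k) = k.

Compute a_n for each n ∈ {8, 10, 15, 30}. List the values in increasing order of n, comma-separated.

[q^8] f(1)=1,f(2)=2,f(4)=4,f(8)=8 ⇒ 15
q^10  k|10↦f(k): 1:1 2:2 5:5 10:10  a_10=18
n=15: 15·1 5·3 3·5 1·15  f→[15+5+3+1]=24
q^30  k|30↦f(k): 1:1 2:2 3:3 5:5 6:6 10:10 15:15 30:30  a_30=72

15, 18, 24, 72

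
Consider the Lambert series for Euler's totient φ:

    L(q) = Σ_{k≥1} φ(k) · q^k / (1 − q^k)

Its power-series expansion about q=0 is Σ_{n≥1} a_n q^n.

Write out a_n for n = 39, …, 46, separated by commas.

n=39: 1·39 3·13 13·3 39·1  φ→[1+2+12+24]=39
n=40: 1·40 2·20 4·10 5·8 8·5 10·4 20·2 40·1  φ→[1+1+2+4+4+4+8+16]=40
q^41  k|41↦φ(k): 1:1 41:40  a_41=41
d|42:{42,21,14,7,6,3,2,1}  Σφ=12+12+6+6+2+2+1+1=42
q^43  k|43↦φ(k): 43:42 1:1  a_43=43
n=44: 1·44 2·22 4·11 11·4 22·2 44·1  φ→[1+1+2+10+10+20]=44
d|45:{1,3,5,9,15,45}  Σφ=1+2+4+6+8+24=45
[q^46] φ(1)=1,φ(2)=1,φ(23)=22,φ(46)=22 ⇒ 46

39, 40, 41, 42, 43, 44, 45, 46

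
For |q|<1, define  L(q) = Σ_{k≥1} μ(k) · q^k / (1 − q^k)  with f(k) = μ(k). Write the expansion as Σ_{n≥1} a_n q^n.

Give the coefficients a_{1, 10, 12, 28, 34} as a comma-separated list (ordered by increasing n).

1, 0, 0, 0, 0

d|1:{1}  Σμ=1=1
[q^10] μ(1)=1,μ(2)=-1,μ(5)=-1,μ(10)=1 ⇒ 0
n=12: 12·1 6·2 4·3 3·4 2·6 1·12  μ→[0+1+0+(-1)+(-1)+1]=0
d|28:{1,2,4,7,14,28}  Σμ=1+(-1)+0+(-1)+1+0=0
n=34: 1·34 2·17 17·2 34·1  μ→[1+(-1)+(-1)+1]=0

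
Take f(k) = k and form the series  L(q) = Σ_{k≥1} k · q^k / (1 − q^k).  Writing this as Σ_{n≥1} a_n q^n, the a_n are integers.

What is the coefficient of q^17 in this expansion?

a_17 = 18

[q^17] f(17)=17,f(1)=1 ⇒ 18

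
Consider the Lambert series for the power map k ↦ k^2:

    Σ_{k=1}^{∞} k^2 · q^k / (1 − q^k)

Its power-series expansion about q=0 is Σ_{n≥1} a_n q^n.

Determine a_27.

a_27 = 820

q^27  k|27↦f(k): 1:1 3:9 9:81 27:729  a_27=820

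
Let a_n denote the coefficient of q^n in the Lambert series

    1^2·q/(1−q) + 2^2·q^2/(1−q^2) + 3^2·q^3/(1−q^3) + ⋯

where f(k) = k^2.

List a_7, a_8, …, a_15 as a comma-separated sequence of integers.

[q^7] f(7)=49,f(1)=1 ⇒ 50
d|8:{8,4,2,1}  Σf=64+16+4+1=85
d|9:{9,3,1}  Σf=81+9+1=91
n=10: 1·10 2·5 5·2 10·1  f→[1+4+25+100]=130
q^11  k|11↦f(k): 1:1 11:121  a_11=122
n=12: 12·1 6·2 4·3 3·4 2·6 1·12  f→[144+36+16+9+4+1]=210
d|13:{13,1}  Σf=169+1=170
n=14: 14·1 7·2 2·7 1·14  f→[196+49+4+1]=250
q^15  k|15↦f(k): 15:225 5:25 3:9 1:1  a_15=260

50, 85, 91, 130, 122, 210, 170, 250, 260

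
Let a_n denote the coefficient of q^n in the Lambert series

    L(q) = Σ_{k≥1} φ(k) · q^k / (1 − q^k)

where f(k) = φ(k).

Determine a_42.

[q^42] φ(1)=1,φ(2)=1,φ(3)=2,φ(6)=2,φ(7)=6,φ(14)=6,φ(21)=12,φ(42)=12 ⇒ 42

a_42 = 42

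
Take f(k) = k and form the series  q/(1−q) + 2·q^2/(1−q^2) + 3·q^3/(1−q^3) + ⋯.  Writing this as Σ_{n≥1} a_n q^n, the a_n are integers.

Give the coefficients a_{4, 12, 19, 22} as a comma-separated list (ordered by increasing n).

7, 28, 20, 36

d|4:{1,2,4}  Σf=1+2+4=7
[q^12] f(1)=1,f(2)=2,f(3)=3,f(4)=4,f(6)=6,f(12)=12 ⇒ 28
[q^19] f(19)=19,f(1)=1 ⇒ 20
[q^22] f(1)=1,f(2)=2,f(11)=11,f(22)=22 ⇒ 36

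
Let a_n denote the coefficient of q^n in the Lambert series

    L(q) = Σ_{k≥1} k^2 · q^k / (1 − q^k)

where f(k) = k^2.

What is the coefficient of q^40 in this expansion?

a_40 = 2210

q^40  k|40↦f(k): 40:1600 20:400 10:100 8:64 5:25 4:16 2:4 1:1  a_40=2210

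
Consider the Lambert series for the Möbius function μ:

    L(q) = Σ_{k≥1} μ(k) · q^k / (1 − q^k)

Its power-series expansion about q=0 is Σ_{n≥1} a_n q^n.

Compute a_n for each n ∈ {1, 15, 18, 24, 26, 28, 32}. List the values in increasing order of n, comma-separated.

n=1: 1·1  μ→[1]=1
q^15  k|15↦μ(k): 1:1 3:-1 5:-1 15:1  a_15=0
[q^18] μ(1)=1,μ(2)=-1,μ(3)=-1,μ(6)=1,μ(9)=0,μ(18)=0 ⇒ 0
q^24  k|24↦μ(k): 24:0 12:0 8:0 6:1 4:0 3:-1 2:-1 1:1  a_24=0
d|26:{26,13,2,1}  Σμ=1+(-1)+(-1)+1=0
n=28: 1·28 2·14 4·7 7·4 14·2 28·1  μ→[1+(-1)+0+(-1)+1+0]=0
d|32:{32,16,8,4,2,1}  Σμ=0+0+0+0+(-1)+1=0

1, 0, 0, 0, 0, 0, 0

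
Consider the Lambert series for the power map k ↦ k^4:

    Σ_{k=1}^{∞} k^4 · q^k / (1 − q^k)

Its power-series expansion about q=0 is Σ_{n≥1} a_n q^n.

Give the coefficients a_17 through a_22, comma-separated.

83522, 112931, 130322, 170898, 196964, 248914

q^17  k|17↦f(k): 1:1 17:83521  a_17=83522
[q^18] f(18)=104976,f(9)=6561,f(6)=1296,f(3)=81,f(2)=16,f(1)=1 ⇒ 112931
d|19:{1,19}  Σf=1+130321=130322
d|20:{1,2,4,5,10,20}  Σf=1+16+256+625+10000+160000=170898
d|21:{21,7,3,1}  Σf=194481+2401+81+1=196964
n=22: 22·1 11·2 2·11 1·22  f→[234256+14641+16+1]=248914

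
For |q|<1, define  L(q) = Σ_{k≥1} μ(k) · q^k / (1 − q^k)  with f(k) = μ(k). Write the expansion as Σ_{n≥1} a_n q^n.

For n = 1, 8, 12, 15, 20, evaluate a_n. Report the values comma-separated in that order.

[q^1] μ(1)=1 ⇒ 1
d|8:{8,4,2,1}  Σμ=0+0+(-1)+1=0
q^12  k|12↦μ(k): 12:0 6:1 4:0 3:-1 2:-1 1:1  a_12=0
d|15:{15,5,3,1}  Σμ=1+(-1)+(-1)+1=0
n=20: 1·20 2·10 4·5 5·4 10·2 20·1  μ→[1+(-1)+0+(-1)+1+0]=0

1, 0, 0, 0, 0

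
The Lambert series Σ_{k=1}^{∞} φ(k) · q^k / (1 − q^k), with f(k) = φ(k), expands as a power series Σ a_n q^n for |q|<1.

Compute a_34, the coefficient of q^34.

q^34  k|34↦φ(k): 1:1 2:1 17:16 34:16  a_34=34

a_34 = 34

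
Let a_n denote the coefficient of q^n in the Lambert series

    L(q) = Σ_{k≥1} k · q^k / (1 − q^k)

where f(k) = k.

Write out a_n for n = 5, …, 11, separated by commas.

6, 12, 8, 15, 13, 18, 12

n=5: 1·5 5·1  f→[1+5]=6
n=6: 6·1 3·2 2·3 1·6  f→[6+3+2+1]=12
[q^7] f(7)=7,f(1)=1 ⇒ 8
[q^8] f(1)=1,f(2)=2,f(4)=4,f(8)=8 ⇒ 15
d|9:{9,3,1}  Σf=9+3+1=13
[q^10] f(10)=10,f(5)=5,f(2)=2,f(1)=1 ⇒ 18
[q^11] f(11)=11,f(1)=1 ⇒ 12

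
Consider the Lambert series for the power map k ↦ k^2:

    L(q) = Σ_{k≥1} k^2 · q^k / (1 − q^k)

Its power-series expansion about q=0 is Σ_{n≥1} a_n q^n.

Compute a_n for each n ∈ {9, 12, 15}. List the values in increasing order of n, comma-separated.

91, 210, 260

q^9  k|9↦f(k): 1:1 3:9 9:81  a_9=91
[q^12] f(1)=1,f(2)=4,f(3)=9,f(4)=16,f(6)=36,f(12)=144 ⇒ 210
q^15  k|15↦f(k): 1:1 3:9 5:25 15:225  a_15=260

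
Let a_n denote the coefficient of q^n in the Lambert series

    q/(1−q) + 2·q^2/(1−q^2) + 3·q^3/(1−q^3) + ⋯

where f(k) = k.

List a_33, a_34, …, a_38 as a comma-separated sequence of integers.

48, 54, 48, 91, 38, 60

d|33:{33,11,3,1}  Σf=33+11+3+1=48
q^34  k|34↦f(k): 1:1 2:2 17:17 34:34  a_34=54
[q^35] f(35)=35,f(7)=7,f(5)=5,f(1)=1 ⇒ 48
q^36  k|36↦f(k): 1:1 2:2 3:3 4:4 6:6 9:9 12:12 18:18 36:36  a_36=91
q^37  k|37↦f(k): 37:37 1:1  a_37=38
n=38: 1·38 2·19 19·2 38·1  f→[1+2+19+38]=60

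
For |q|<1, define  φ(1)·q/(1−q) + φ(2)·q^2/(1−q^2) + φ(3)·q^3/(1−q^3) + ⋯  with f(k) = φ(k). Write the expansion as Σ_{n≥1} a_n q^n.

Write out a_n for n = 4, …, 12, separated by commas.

d|4:{4,2,1}  Σφ=2+1+1=4
q^5  k|5↦φ(k): 5:4 1:1  a_5=5
n=6: 6·1 3·2 2·3 1·6  φ→[2+2+1+1]=6
[q^7] φ(1)=1,φ(7)=6 ⇒ 7
n=8: 8·1 4·2 2·4 1·8  φ→[4+2+1+1]=8
d|9:{9,3,1}  Σφ=6+2+1=9
n=10: 10·1 5·2 2·5 1·10  φ→[4+4+1+1]=10
q^11  k|11↦φ(k): 11:10 1:1  a_11=11
[q^12] φ(12)=4,φ(6)=2,φ(4)=2,φ(3)=2,φ(2)=1,φ(1)=1 ⇒ 12

4, 5, 6, 7, 8, 9, 10, 11, 12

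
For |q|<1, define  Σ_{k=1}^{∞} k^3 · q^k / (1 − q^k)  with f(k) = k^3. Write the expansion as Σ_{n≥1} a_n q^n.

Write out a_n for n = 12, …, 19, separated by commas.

2044, 2198, 3096, 3528, 4681, 4914, 6813, 6860

[q^12] f(1)=1,f(2)=8,f(3)=27,f(4)=64,f(6)=216,f(12)=1728 ⇒ 2044
d|13:{13,1}  Σf=2197+1=2198
n=14: 1·14 2·7 7·2 14·1  f→[1+8+343+2744]=3096
d|15:{1,3,5,15}  Σf=1+27+125+3375=3528
[q^16] f(16)=4096,f(8)=512,f(4)=64,f(2)=8,f(1)=1 ⇒ 4681
q^17  k|17↦f(k): 17:4913 1:1  a_17=4914
[q^18] f(18)=5832,f(9)=729,f(6)=216,f(3)=27,f(2)=8,f(1)=1 ⇒ 6813
[q^19] f(1)=1,f(19)=6859 ⇒ 6860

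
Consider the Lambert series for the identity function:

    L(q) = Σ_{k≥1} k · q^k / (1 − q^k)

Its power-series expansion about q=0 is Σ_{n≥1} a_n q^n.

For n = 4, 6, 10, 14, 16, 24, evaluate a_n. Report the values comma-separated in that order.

n=4: 1·4 2·2 4·1  f→[1+2+4]=7
d|6:{6,3,2,1}  Σf=6+3+2+1=12
n=10: 1·10 2·5 5·2 10·1  f→[1+2+5+10]=18
q^14  k|14↦f(k): 1:1 2:2 7:7 14:14  a_14=24
d|16:{1,2,4,8,16}  Σf=1+2+4+8+16=31
q^24  k|24↦f(k): 1:1 2:2 3:3 4:4 6:6 8:8 12:12 24:24  a_24=60

7, 12, 18, 24, 31, 60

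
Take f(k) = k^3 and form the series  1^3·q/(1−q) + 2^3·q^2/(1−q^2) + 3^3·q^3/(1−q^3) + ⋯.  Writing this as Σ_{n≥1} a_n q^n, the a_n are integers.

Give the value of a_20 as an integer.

a_20 = 9198

d|20:{20,10,5,4,2,1}  Σf=8000+1000+125+64+8+1=9198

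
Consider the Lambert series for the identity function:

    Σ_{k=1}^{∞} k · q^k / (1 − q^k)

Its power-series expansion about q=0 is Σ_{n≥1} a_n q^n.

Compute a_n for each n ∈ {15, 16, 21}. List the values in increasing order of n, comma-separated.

24, 31, 32

d|15:{15,5,3,1}  Σf=15+5+3+1=24
[q^16] f(1)=1,f(2)=2,f(4)=4,f(8)=8,f(16)=16 ⇒ 31
[q^21] f(1)=1,f(3)=3,f(7)=7,f(21)=21 ⇒ 32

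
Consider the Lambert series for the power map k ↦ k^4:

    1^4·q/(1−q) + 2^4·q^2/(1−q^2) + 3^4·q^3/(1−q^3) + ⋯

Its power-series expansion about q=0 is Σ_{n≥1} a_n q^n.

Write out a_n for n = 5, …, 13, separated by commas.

626, 1394, 2402, 4369, 6643, 10642, 14642, 22386, 28562

q^5  k|5↦f(k): 1:1 5:625  a_5=626
[q^6] f(1)=1,f(2)=16,f(3)=81,f(6)=1296 ⇒ 1394
d|7:{1,7}  Σf=1+2401=2402
q^8  k|8↦f(k): 1:1 2:16 4:256 8:4096  a_8=4369
q^9  k|9↦f(k): 1:1 3:81 9:6561  a_9=6643
[q^10] f(1)=1,f(2)=16,f(5)=625,f(10)=10000 ⇒ 10642
d|11:{11,1}  Σf=14641+1=14642
q^12  k|12↦f(k): 1:1 2:16 3:81 4:256 6:1296 12:20736  a_12=22386
[q^13] f(13)=28561,f(1)=1 ⇒ 28562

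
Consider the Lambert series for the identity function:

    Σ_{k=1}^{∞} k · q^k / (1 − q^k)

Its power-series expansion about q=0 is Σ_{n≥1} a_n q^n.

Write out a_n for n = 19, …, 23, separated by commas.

n=19: 1·19 19·1  f→[1+19]=20
d|20:{1,2,4,5,10,20}  Σf=1+2+4+5+10+20=42
n=21: 21·1 7·3 3·7 1·21  f→[21+7+3+1]=32
q^22  k|22↦f(k): 1:1 2:2 11:11 22:22  a_22=36
[q^23] f(1)=1,f(23)=23 ⇒ 24

20, 42, 32, 36, 24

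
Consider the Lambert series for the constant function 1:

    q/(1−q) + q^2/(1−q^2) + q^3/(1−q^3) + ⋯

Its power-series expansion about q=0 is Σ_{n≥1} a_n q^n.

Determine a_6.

n=6: 1·6 2·3 3·2 6·1  f→[1+1+1+1]=4

a_6 = 4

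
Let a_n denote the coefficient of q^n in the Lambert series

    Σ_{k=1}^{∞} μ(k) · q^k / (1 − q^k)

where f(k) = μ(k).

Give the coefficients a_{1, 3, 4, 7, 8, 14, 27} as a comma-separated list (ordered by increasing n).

1, 0, 0, 0, 0, 0, 0

q^1  k|1↦μ(k): 1:1  a_1=1
d|3:{3,1}  Σμ=(-1)+1=0
q^4  k|4↦μ(k): 4:0 2:-1 1:1  a_4=0
[q^7] μ(1)=1,μ(7)=-1 ⇒ 0
[q^8] μ(1)=1,μ(2)=-1,μ(4)=0,μ(8)=0 ⇒ 0
n=14: 14·1 7·2 2·7 1·14  μ→[1+(-1)+(-1)+1]=0
[q^27] μ(27)=0,μ(9)=0,μ(3)=-1,μ(1)=1 ⇒ 0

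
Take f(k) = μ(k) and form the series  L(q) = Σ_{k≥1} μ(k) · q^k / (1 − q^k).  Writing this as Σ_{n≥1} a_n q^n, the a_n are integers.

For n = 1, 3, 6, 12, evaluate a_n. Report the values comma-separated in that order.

1, 0, 0, 0

[q^1] μ(1)=1 ⇒ 1
[q^3] μ(1)=1,μ(3)=-1 ⇒ 0
d|6:{1,2,3,6}  Σμ=1+(-1)+(-1)+1=0
q^12  k|12↦μ(k): 1:1 2:-1 3:-1 4:0 6:1 12:0  a_12=0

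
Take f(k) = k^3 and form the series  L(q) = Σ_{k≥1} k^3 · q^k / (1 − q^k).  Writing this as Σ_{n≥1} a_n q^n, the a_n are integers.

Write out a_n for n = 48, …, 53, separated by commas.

n=48: 1·48 2·24 3·16 4·12 6·8 8·6 12·4 16·3 24·2 48·1  f→[1+8+27+64+216+512+1728+4096+13824+110592]=131068
d|49:{49,7,1}  Σf=117649+343+1=117993
d|50:{1,2,5,10,25,50}  Σf=1+8+125+1000+15625+125000=141759
q^51  k|51↦f(k): 51:132651 17:4913 3:27 1:1  a_51=137592
q^52  k|52↦f(k): 52:140608 26:17576 13:2197 4:64 2:8 1:1  a_52=160454
n=53: 53·1 1·53  f→[148877+1]=148878

131068, 117993, 141759, 137592, 160454, 148878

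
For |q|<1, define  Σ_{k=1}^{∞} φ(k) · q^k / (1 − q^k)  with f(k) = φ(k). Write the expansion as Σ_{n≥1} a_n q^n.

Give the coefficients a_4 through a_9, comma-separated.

[q^4] φ(1)=1,φ(2)=1,φ(4)=2 ⇒ 4
n=5: 1·5 5·1  φ→[1+4]=5
q^6  k|6↦φ(k): 6:2 3:2 2:1 1:1  a_6=6
[q^7] φ(1)=1,φ(7)=6 ⇒ 7
d|8:{1,2,4,8}  Σφ=1+1+2+4=8
[q^9] φ(1)=1,φ(3)=2,φ(9)=6 ⇒ 9

4, 5, 6, 7, 8, 9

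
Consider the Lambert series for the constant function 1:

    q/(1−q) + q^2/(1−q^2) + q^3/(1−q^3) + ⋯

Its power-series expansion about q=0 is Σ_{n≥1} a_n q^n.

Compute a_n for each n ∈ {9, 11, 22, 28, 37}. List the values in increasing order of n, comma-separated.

3, 2, 4, 6, 2

[q^9] f(9)=1,f(3)=1,f(1)=1 ⇒ 3
n=11: 1·11 11·1  f→[1+1]=2
d|22:{1,2,11,22}  Σf=1+1+1+1=4
q^28  k|28↦f(k): 28:1 14:1 7:1 4:1 2:1 1:1  a_28=6
n=37: 37·1 1·37  f→[1+1]=2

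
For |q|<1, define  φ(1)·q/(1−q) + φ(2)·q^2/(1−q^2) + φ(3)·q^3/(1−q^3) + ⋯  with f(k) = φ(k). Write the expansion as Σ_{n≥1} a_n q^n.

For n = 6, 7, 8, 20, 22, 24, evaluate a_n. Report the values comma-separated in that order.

q^6  k|6↦φ(k): 6:2 3:2 2:1 1:1  a_6=6
d|7:{1,7}  Σφ=1+6=7
n=8: 8·1 4·2 2·4 1·8  φ→[4+2+1+1]=8
n=20: 20·1 10·2 5·4 4·5 2·10 1·20  φ→[8+4+4+2+1+1]=20
d|22:{1,2,11,22}  Σφ=1+1+10+10=22
d|24:{24,12,8,6,4,3,2,1}  Σφ=8+4+4+2+2+2+1+1=24

6, 7, 8, 20, 22, 24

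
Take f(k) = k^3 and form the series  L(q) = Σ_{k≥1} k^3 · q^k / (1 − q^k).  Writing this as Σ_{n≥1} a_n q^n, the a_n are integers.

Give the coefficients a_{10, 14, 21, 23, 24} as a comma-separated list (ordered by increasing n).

d|10:{10,5,2,1}  Σf=1000+125+8+1=1134
n=14: 14·1 7·2 2·7 1·14  f→[2744+343+8+1]=3096
[q^21] f(1)=1,f(3)=27,f(7)=343,f(21)=9261 ⇒ 9632
q^23  k|23↦f(k): 23:12167 1:1  a_23=12168
[q^24] f(1)=1,f(2)=8,f(3)=27,f(4)=64,f(6)=216,f(8)=512,f(12)=1728,f(24)=13824 ⇒ 16380

1134, 3096, 9632, 12168, 16380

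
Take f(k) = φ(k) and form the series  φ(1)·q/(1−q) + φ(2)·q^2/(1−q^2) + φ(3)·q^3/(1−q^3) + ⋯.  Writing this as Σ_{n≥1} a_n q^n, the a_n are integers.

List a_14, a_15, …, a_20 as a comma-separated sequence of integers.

[q^14] φ(14)=6,φ(7)=6,φ(2)=1,φ(1)=1 ⇒ 14
[q^15] φ(15)=8,φ(5)=4,φ(3)=2,φ(1)=1 ⇒ 15
d|16:{1,2,4,8,16}  Σφ=1+1+2+4+8=16
d|17:{1,17}  Σφ=1+16=17
q^18  k|18↦φ(k): 1:1 2:1 3:2 6:2 9:6 18:6  a_18=18
n=19: 19·1 1·19  φ→[18+1]=19
d|20:{1,2,4,5,10,20}  Σφ=1+1+2+4+4+8=20

14, 15, 16, 17, 18, 19, 20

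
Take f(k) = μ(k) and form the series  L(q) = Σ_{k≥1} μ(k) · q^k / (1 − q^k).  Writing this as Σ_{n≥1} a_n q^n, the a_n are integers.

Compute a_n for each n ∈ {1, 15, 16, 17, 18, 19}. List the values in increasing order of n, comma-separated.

n=1: 1·1  μ→[1]=1
[q^15] μ(15)=1,μ(5)=-1,μ(3)=-1,μ(1)=1 ⇒ 0
d|16:{16,8,4,2,1}  Σμ=0+0+0+(-1)+1=0
d|17:{17,1}  Σμ=(-1)+1=0
n=18: 1·18 2·9 3·6 6·3 9·2 18·1  μ→[1+(-1)+(-1)+1+0+0]=0
n=19: 19·1 1·19  μ→[(-1)+1]=0

1, 0, 0, 0, 0, 0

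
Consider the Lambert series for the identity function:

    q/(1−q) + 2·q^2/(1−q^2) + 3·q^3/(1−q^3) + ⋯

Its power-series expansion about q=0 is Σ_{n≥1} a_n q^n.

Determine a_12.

a_12 = 28

[q^12] f(1)=1,f(2)=2,f(3)=3,f(4)=4,f(6)=6,f(12)=12 ⇒ 28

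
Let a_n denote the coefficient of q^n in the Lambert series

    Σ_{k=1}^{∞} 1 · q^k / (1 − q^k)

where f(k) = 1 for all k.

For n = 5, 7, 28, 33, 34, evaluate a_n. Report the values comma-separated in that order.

2, 2, 6, 4, 4

n=5: 1·5 5·1  f→[1+1]=2
n=7: 1·7 7·1  f→[1+1]=2
[q^28] f(28)=1,f(14)=1,f(7)=1,f(4)=1,f(2)=1,f(1)=1 ⇒ 6
n=33: 1·33 3·11 11·3 33·1  f→[1+1+1+1]=4
q^34  k|34↦f(k): 1:1 2:1 17:1 34:1  a_34=4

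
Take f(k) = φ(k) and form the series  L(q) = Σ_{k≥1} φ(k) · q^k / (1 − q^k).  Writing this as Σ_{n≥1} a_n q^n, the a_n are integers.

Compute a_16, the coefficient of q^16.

d|16:{16,8,4,2,1}  Σφ=8+4+2+1+1=16

a_16 = 16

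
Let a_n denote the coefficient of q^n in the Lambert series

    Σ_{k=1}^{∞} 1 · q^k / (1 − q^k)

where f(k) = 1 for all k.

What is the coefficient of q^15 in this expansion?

a_15 = 4

[q^15] f(1)=1,f(3)=1,f(5)=1,f(15)=1 ⇒ 4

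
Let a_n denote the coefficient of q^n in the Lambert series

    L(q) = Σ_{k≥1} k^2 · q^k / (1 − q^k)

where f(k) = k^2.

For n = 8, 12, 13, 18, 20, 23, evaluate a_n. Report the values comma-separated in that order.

85, 210, 170, 455, 546, 530

n=8: 1·8 2·4 4·2 8·1  f→[1+4+16+64]=85
[q^12] f(12)=144,f(6)=36,f(4)=16,f(3)=9,f(2)=4,f(1)=1 ⇒ 210
[q^13] f(1)=1,f(13)=169 ⇒ 170
q^18  k|18↦f(k): 18:324 9:81 6:36 3:9 2:4 1:1  a_18=455
q^20  k|20↦f(k): 20:400 10:100 5:25 4:16 2:4 1:1  a_20=546
d|23:{23,1}  Σf=529+1=530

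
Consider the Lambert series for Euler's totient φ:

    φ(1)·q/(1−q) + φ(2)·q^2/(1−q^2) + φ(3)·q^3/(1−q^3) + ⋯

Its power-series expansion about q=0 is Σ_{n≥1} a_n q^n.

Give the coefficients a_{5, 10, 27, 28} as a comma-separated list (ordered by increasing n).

n=5: 5·1 1·5  φ→[4+1]=5
d|10:{10,5,2,1}  Σφ=4+4+1+1=10
q^27  k|27↦φ(k): 27:18 9:6 3:2 1:1  a_27=27
d|28:{28,14,7,4,2,1}  Σφ=12+6+6+2+1+1=28

5, 10, 27, 28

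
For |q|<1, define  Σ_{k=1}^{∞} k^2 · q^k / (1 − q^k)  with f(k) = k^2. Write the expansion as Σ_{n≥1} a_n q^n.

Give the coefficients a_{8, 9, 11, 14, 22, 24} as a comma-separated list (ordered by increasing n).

n=8: 1·8 2·4 4·2 8·1  f→[1+4+16+64]=85
d|9:{9,3,1}  Σf=81+9+1=91
q^11  k|11↦f(k): 1:1 11:121  a_11=122
n=14: 1·14 2·7 7·2 14·1  f→[1+4+49+196]=250
n=22: 1·22 2·11 11·2 22·1  f→[1+4+121+484]=610
q^24  k|24↦f(k): 24:576 12:144 8:64 6:36 4:16 3:9 2:4 1:1  a_24=850

85, 91, 122, 250, 610, 850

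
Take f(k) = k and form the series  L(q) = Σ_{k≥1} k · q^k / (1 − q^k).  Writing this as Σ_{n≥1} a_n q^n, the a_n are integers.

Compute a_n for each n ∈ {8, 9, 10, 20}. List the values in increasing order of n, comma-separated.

n=8: 1·8 2·4 4·2 8·1  f→[1+2+4+8]=15
d|9:{1,3,9}  Σf=1+3+9=13
d|10:{10,5,2,1}  Σf=10+5+2+1=18
[q^20] f(1)=1,f(2)=2,f(4)=4,f(5)=5,f(10)=10,f(20)=20 ⇒ 42

15, 13, 18, 42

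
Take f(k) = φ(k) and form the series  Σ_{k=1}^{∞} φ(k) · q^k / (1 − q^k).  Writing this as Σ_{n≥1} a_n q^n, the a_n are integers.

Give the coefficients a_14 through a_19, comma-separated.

q^14  k|14↦φ(k): 1:1 2:1 7:6 14:6  a_14=14
[q^15] φ(15)=8,φ(5)=4,φ(3)=2,φ(1)=1 ⇒ 15
d|16:{1,2,4,8,16}  Σφ=1+1+2+4+8=16
[q^17] φ(1)=1,φ(17)=16 ⇒ 17
n=18: 1·18 2·9 3·6 6·3 9·2 18·1  φ→[1+1+2+2+6+6]=18
[q^19] φ(1)=1,φ(19)=18 ⇒ 19

14, 15, 16, 17, 18, 19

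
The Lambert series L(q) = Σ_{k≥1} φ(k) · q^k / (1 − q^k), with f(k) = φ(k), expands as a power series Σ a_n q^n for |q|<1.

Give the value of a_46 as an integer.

n=46: 1·46 2·23 23·2 46·1  φ→[1+1+22+22]=46

a_46 = 46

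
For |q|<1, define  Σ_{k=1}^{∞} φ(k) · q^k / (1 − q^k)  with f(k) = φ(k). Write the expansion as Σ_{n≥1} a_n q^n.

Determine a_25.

q^25  k|25↦φ(k): 1:1 5:4 25:20  a_25=25

a_25 = 25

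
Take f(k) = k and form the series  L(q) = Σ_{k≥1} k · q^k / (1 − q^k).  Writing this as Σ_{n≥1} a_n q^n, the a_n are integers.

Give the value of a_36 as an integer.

a_36 = 91

n=36: 36·1 18·2 12·3 9·4 6·6 4·9 3·12 2·18 1·36  f→[36+18+12+9+6+4+3+2+1]=91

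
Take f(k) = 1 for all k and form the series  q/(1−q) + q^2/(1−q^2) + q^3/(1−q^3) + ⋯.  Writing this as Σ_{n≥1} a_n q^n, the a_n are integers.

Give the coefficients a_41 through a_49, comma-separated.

n=41: 41·1 1·41  f→[1+1]=2
[q^42] f(42)=1,f(21)=1,f(14)=1,f(7)=1,f(6)=1,f(3)=1,f(2)=1,f(1)=1 ⇒ 8
d|43:{43,1}  Σf=1+1=2
n=44: 1·44 2·22 4·11 11·4 22·2 44·1  f→[1+1+1+1+1+1]=6
n=45: 1·45 3·15 5·9 9·5 15·3 45·1  f→[1+1+1+1+1+1]=6
n=46: 46·1 23·2 2·23 1·46  f→[1+1+1+1]=4
[q^47] f(47)=1,f(1)=1 ⇒ 2
q^48  k|48↦f(k): 1:1 2:1 3:1 4:1 6:1 8:1 12:1 16:1 24:1 48:1  a_48=10
[q^49] f(49)=1,f(7)=1,f(1)=1 ⇒ 3

2, 8, 2, 6, 6, 4, 2, 10, 3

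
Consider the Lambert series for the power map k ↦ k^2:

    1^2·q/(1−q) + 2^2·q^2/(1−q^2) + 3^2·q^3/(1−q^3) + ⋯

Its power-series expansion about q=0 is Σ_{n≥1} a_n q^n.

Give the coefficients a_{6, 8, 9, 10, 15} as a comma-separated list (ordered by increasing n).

q^6  k|6↦f(k): 6:36 3:9 2:4 1:1  a_6=50
n=8: 1·8 2·4 4·2 8·1  f→[1+4+16+64]=85
n=9: 9·1 3·3 1·9  f→[81+9+1]=91
q^10  k|10↦f(k): 1:1 2:4 5:25 10:100  a_10=130
q^15  k|15↦f(k): 1:1 3:9 5:25 15:225  a_15=260

50, 85, 91, 130, 260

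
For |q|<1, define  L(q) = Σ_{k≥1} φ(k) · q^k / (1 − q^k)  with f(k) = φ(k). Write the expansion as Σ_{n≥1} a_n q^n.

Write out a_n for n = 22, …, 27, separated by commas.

[q^22] φ(1)=1,φ(2)=1,φ(11)=10,φ(22)=10 ⇒ 22
[q^23] φ(23)=22,φ(1)=1 ⇒ 23
d|24:{1,2,3,4,6,8,12,24}  Σφ=1+1+2+2+2+4+4+8=24
d|25:{1,5,25}  Σφ=1+4+20=25
n=26: 1·26 2·13 13·2 26·1  φ→[1+1+12+12]=26
q^27  k|27↦φ(k): 27:18 9:6 3:2 1:1  a_27=27

22, 23, 24, 25, 26, 27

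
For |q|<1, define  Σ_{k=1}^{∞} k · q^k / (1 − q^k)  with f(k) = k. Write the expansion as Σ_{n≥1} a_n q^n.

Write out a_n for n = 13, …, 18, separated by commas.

14, 24, 24, 31, 18, 39

q^13  k|13↦f(k): 13:13 1:1  a_13=14
d|14:{14,7,2,1}  Σf=14+7+2+1=24
q^15  k|15↦f(k): 15:15 5:5 3:3 1:1  a_15=24
n=16: 1·16 2·8 4·4 8·2 16·1  f→[1+2+4+8+16]=31
q^17  k|17↦f(k): 17:17 1:1  a_17=18
q^18  k|18↦f(k): 18:18 9:9 6:6 3:3 2:2 1:1  a_18=39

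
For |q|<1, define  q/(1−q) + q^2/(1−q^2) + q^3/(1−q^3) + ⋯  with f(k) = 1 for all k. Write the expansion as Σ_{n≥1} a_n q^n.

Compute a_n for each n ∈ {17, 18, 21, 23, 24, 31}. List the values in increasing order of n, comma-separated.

2, 6, 4, 2, 8, 2

n=17: 17·1 1·17  f→[1+1]=2
q^18  k|18↦f(k): 1:1 2:1 3:1 6:1 9:1 18:1  a_18=6
d|21:{1,3,7,21}  Σf=1+1+1+1=4
q^23  k|23↦f(k): 1:1 23:1  a_23=2
[q^24] f(24)=1,f(12)=1,f(8)=1,f(6)=1,f(4)=1,f(3)=1,f(2)=1,f(1)=1 ⇒ 8
q^31  k|31↦f(k): 31:1 1:1  a_31=2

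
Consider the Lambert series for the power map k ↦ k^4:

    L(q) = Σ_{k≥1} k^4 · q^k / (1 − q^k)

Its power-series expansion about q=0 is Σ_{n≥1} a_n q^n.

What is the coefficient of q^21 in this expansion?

n=21: 21·1 7·3 3·7 1·21  f→[194481+2401+81+1]=196964

a_21 = 196964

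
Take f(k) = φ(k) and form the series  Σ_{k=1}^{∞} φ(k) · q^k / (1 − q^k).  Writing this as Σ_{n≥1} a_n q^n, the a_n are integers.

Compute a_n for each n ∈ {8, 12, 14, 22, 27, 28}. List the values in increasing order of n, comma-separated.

n=8: 1·8 2·4 4·2 8·1  φ→[1+1+2+4]=8
[q^12] φ(1)=1,φ(2)=1,φ(3)=2,φ(4)=2,φ(6)=2,φ(12)=4 ⇒ 12
q^14  k|14↦φ(k): 14:6 7:6 2:1 1:1  a_14=14
q^22  k|22↦φ(k): 22:10 11:10 2:1 1:1  a_22=22
d|27:{1,3,9,27}  Σφ=1+2+6+18=27
[q^28] φ(28)=12,φ(14)=6,φ(7)=6,φ(4)=2,φ(2)=1,φ(1)=1 ⇒ 28

8, 12, 14, 22, 27, 28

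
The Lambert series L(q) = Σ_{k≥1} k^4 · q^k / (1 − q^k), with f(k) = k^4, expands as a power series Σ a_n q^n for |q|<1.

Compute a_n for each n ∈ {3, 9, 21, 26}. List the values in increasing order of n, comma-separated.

82, 6643, 196964, 485554

[q^3] f(1)=1,f(3)=81 ⇒ 82
[q^9] f(1)=1,f(3)=81,f(9)=6561 ⇒ 6643
q^21  k|21↦f(k): 1:1 3:81 7:2401 21:194481  a_21=196964
[q^26] f(1)=1,f(2)=16,f(13)=28561,f(26)=456976 ⇒ 485554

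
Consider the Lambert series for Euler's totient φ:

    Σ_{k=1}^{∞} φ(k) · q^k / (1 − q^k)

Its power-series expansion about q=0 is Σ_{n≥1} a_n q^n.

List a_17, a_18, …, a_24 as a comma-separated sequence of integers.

q^17  k|17↦φ(k): 17:16 1:1  a_17=17
[q^18] φ(1)=1,φ(2)=1,φ(3)=2,φ(6)=2,φ(9)=6,φ(18)=6 ⇒ 18
d|19:{19,1}  Σφ=18+1=19
q^20  k|20↦φ(k): 20:8 10:4 5:4 4:2 2:1 1:1  a_20=20
q^21  k|21↦φ(k): 1:1 3:2 7:6 21:12  a_21=21
n=22: 22·1 11·2 2·11 1·22  φ→[10+10+1+1]=22
[q^23] φ(1)=1,φ(23)=22 ⇒ 23
d|24:{1,2,3,4,6,8,12,24}  Σφ=1+1+2+2+2+4+4+8=24

17, 18, 19, 20, 21, 22, 23, 24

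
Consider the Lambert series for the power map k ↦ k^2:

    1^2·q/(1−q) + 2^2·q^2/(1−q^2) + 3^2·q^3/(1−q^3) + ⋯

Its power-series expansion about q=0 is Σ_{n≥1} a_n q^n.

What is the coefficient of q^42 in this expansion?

[q^42] f(1)=1,f(2)=4,f(3)=9,f(6)=36,f(7)=49,f(14)=196,f(21)=441,f(42)=1764 ⇒ 2500

a_42 = 2500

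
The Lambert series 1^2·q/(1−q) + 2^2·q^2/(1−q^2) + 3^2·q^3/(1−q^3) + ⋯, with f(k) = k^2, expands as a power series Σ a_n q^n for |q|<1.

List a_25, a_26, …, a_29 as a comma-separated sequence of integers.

651, 850, 820, 1050, 842

q^25  k|25↦f(k): 1:1 5:25 25:625  a_25=651
[q^26] f(1)=1,f(2)=4,f(13)=169,f(26)=676 ⇒ 850
n=27: 1·27 3·9 9·3 27·1  f→[1+9+81+729]=820
n=28: 28·1 14·2 7·4 4·7 2·14 1·28  f→[784+196+49+16+4+1]=1050
q^29  k|29↦f(k): 1:1 29:841  a_29=842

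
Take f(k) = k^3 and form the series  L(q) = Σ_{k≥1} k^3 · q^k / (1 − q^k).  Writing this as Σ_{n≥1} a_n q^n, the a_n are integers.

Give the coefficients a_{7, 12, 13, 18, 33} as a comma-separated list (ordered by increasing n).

344, 2044, 2198, 6813, 37296

n=7: 1·7 7·1  f→[1+343]=344
[q^12] f(1)=1,f(2)=8,f(3)=27,f(4)=64,f(6)=216,f(12)=1728 ⇒ 2044
d|13:{1,13}  Σf=1+2197=2198
d|18:{18,9,6,3,2,1}  Σf=5832+729+216+27+8+1=6813
q^33  k|33↦f(k): 33:35937 11:1331 3:27 1:1  a_33=37296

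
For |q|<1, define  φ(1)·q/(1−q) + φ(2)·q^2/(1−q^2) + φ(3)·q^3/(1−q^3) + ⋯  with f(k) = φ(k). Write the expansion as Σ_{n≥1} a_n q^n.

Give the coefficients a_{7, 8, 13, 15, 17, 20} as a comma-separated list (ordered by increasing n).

[q^7] φ(1)=1,φ(7)=6 ⇒ 7
d|8:{1,2,4,8}  Σφ=1+1+2+4=8
[q^13] φ(13)=12,φ(1)=1 ⇒ 13
d|15:{1,3,5,15}  Σφ=1+2+4+8=15
d|17:{1,17}  Σφ=1+16=17
d|20:{1,2,4,5,10,20}  Σφ=1+1+2+4+4+8=20

7, 8, 13, 15, 17, 20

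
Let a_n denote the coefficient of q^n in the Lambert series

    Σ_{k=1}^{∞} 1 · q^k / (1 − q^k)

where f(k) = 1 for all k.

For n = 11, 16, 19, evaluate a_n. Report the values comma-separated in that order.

2, 5, 2

d|11:{11,1}  Σf=1+1=2
q^16  k|16↦f(k): 1:1 2:1 4:1 8:1 16:1  a_16=5
[q^19] f(1)=1,f(19)=1 ⇒ 2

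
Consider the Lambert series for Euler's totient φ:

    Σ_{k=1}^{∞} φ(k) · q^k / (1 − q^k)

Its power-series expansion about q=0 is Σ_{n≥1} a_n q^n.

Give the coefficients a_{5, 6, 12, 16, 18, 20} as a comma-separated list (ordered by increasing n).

[q^5] φ(1)=1,φ(5)=4 ⇒ 5
q^6  k|6↦φ(k): 6:2 3:2 2:1 1:1  a_6=6
[q^12] φ(1)=1,φ(2)=1,φ(3)=2,φ(4)=2,φ(6)=2,φ(12)=4 ⇒ 12
d|16:{1,2,4,8,16}  Σφ=1+1+2+4+8=16
q^18  k|18↦φ(k): 1:1 2:1 3:2 6:2 9:6 18:6  a_18=18
n=20: 20·1 10·2 5·4 4·5 2·10 1·20  φ→[8+4+4+2+1+1]=20

5, 6, 12, 16, 18, 20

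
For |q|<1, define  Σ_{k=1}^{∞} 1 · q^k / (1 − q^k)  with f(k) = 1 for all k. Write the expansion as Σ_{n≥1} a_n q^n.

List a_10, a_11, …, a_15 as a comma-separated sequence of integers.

d|10:{1,2,5,10}  Σf=1+1+1+1=4
d|11:{11,1}  Σf=1+1=2
[q^12] f(1)=1,f(2)=1,f(3)=1,f(4)=1,f(6)=1,f(12)=1 ⇒ 6
d|13:{13,1}  Σf=1+1=2
[q^14] f(1)=1,f(2)=1,f(7)=1,f(14)=1 ⇒ 4
q^15  k|15↦f(k): 1:1 3:1 5:1 15:1  a_15=4

4, 2, 6, 2, 4, 4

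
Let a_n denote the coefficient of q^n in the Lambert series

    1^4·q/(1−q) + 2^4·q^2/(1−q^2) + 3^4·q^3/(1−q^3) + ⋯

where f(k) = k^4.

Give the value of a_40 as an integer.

a_40 = 2734994

n=40: 40·1 20·2 10·4 8·5 5·8 4·10 2·20 1·40  f→[2560000+160000+10000+4096+625+256+16+1]=2734994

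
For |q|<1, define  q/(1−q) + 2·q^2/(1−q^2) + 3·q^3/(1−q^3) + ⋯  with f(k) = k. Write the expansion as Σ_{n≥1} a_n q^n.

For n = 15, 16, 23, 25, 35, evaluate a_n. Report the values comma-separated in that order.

[q^15] f(1)=1,f(3)=3,f(5)=5,f(15)=15 ⇒ 24
q^16  k|16↦f(k): 16:16 8:8 4:4 2:2 1:1  a_16=31
[q^23] f(23)=23,f(1)=1 ⇒ 24
q^25  k|25↦f(k): 25:25 5:5 1:1  a_25=31
[q^35] f(35)=35,f(7)=7,f(5)=5,f(1)=1 ⇒ 48

24, 31, 24, 31, 48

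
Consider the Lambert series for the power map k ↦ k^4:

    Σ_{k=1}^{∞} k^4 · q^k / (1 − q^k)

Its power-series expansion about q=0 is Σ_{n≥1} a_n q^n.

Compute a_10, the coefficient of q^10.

n=10: 10·1 5·2 2·5 1·10  f→[10000+625+16+1]=10642

a_10 = 10642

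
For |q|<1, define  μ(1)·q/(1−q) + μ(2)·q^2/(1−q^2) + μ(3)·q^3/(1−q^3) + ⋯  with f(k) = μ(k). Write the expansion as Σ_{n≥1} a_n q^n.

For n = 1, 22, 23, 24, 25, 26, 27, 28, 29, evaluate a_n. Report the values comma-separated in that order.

1, 0, 0, 0, 0, 0, 0, 0, 0

q^1  k|1↦μ(k): 1:1  a_1=1
[q^22] μ(1)=1,μ(2)=-1,μ(11)=-1,μ(22)=1 ⇒ 0
n=23: 1·23 23·1  μ→[1+(-1)]=0
n=24: 24·1 12·2 8·3 6·4 4·6 3·8 2·12 1·24  μ→[0+0+0+1+0+(-1)+(-1)+1]=0
q^25  k|25↦μ(k): 1:1 5:-1 25:0  a_25=0
[q^26] μ(1)=1,μ(2)=-1,μ(13)=-1,μ(26)=1 ⇒ 0
[q^27] μ(27)=0,μ(9)=0,μ(3)=-1,μ(1)=1 ⇒ 0
d|28:{28,14,7,4,2,1}  Σμ=0+1+(-1)+0+(-1)+1=0
n=29: 29·1 1·29  μ→[(-1)+1]=0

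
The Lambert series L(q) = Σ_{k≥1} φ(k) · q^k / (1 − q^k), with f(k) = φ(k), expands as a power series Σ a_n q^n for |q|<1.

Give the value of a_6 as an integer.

q^6  k|6↦φ(k): 6:2 3:2 2:1 1:1  a_6=6

a_6 = 6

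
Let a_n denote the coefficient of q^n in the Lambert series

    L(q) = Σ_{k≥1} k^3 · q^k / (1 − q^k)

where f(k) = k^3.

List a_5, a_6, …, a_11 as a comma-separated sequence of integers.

126, 252, 344, 585, 757, 1134, 1332

n=5: 1·5 5·1  f→[1+125]=126
[q^6] f(1)=1,f(2)=8,f(3)=27,f(6)=216 ⇒ 252
[q^7] f(7)=343,f(1)=1 ⇒ 344
[q^8] f(1)=1,f(2)=8,f(4)=64,f(8)=512 ⇒ 585
[q^9] f(1)=1,f(3)=27,f(9)=729 ⇒ 757
q^10  k|10↦f(k): 1:1 2:8 5:125 10:1000  a_10=1134
n=11: 11·1 1·11  f→[1331+1]=1332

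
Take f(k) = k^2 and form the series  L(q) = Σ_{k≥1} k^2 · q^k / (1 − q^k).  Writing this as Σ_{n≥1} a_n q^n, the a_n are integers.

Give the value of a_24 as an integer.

[q^24] f(1)=1,f(2)=4,f(3)=9,f(4)=16,f(6)=36,f(8)=64,f(12)=144,f(24)=576 ⇒ 850

a_24 = 850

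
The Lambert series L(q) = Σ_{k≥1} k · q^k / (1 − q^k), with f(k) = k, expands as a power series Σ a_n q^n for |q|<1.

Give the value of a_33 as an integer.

a_33 = 48

n=33: 1·33 3·11 11·3 33·1  f→[1+3+11+33]=48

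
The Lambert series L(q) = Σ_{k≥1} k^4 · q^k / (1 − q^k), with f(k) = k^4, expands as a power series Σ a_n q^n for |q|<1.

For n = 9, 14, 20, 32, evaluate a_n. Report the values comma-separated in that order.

d|9:{1,3,9}  Σf=1+81+6561=6643
d|14:{14,7,2,1}  Σf=38416+2401+16+1=40834
[q^20] f(1)=1,f(2)=16,f(4)=256,f(5)=625,f(10)=10000,f(20)=160000 ⇒ 170898
[q^32] f(32)=1048576,f(16)=65536,f(8)=4096,f(4)=256,f(2)=16,f(1)=1 ⇒ 1118481

6643, 40834, 170898, 1118481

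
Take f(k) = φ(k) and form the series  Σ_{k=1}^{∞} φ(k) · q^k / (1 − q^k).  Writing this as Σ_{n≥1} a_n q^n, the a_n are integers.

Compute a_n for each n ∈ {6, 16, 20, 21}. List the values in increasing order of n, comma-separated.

[q^6] φ(1)=1,φ(2)=1,φ(3)=2,φ(6)=2 ⇒ 6
d|16:{16,8,4,2,1}  Σφ=8+4+2+1+1=16
[q^20] φ(1)=1,φ(2)=1,φ(4)=2,φ(5)=4,φ(10)=4,φ(20)=8 ⇒ 20
n=21: 1·21 3·7 7·3 21·1  φ→[1+2+6+12]=21

6, 16, 20, 21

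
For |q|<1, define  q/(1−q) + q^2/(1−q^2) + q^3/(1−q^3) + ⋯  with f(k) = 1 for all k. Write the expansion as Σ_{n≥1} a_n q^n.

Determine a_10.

a_10 = 4

n=10: 10·1 5·2 2·5 1·10  f→[1+1+1+1]=4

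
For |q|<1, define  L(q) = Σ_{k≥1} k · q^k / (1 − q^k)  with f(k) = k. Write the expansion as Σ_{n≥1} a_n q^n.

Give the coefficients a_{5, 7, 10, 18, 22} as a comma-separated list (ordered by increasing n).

6, 8, 18, 39, 36

q^5  k|5↦f(k): 5:5 1:1  a_5=6
d|7:{1,7}  Σf=1+7=8
[q^10] f(1)=1,f(2)=2,f(5)=5,f(10)=10 ⇒ 18
d|18:{18,9,6,3,2,1}  Σf=18+9+6+3+2+1=39
[q^22] f(22)=22,f(11)=11,f(2)=2,f(1)=1 ⇒ 36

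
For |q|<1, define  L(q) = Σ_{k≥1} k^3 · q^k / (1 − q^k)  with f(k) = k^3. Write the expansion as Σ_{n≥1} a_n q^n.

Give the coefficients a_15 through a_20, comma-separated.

q^15  k|15↦f(k): 1:1 3:27 5:125 15:3375  a_15=3528
q^16  k|16↦f(k): 16:4096 8:512 4:64 2:8 1:1  a_16=4681
n=17: 1·17 17·1  f→[1+4913]=4914
d|18:{1,2,3,6,9,18}  Σf=1+8+27+216+729+5832=6813
n=19: 19·1 1·19  f→[6859+1]=6860
n=20: 1·20 2·10 4·5 5·4 10·2 20·1  f→[1+8+64+125+1000+8000]=9198

3528, 4681, 4914, 6813, 6860, 9198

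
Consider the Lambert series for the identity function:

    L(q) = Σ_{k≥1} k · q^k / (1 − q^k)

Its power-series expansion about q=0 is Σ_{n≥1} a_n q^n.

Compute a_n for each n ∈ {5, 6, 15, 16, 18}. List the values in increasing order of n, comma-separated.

q^5  k|5↦f(k): 5:5 1:1  a_5=6
[q^6] f(1)=1,f(2)=2,f(3)=3,f(6)=6 ⇒ 12
n=15: 1·15 3·5 5·3 15·1  f→[1+3+5+15]=24
n=16: 1·16 2·8 4·4 8·2 16·1  f→[1+2+4+8+16]=31
d|18:{18,9,6,3,2,1}  Σf=18+9+6+3+2+1=39

6, 12, 24, 31, 39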